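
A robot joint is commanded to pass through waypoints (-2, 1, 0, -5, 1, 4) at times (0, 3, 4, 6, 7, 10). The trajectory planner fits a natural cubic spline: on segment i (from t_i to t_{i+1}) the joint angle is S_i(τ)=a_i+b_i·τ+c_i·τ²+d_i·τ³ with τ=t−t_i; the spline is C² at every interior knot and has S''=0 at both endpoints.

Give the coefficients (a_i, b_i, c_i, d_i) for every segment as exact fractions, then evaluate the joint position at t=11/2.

  seg 0: a=-2 b=89/62 c=0 d=-3/62
  seg 1: a=1 b=4/31 c=-27/62 d=-43/62
  seg 2: a=0 b=-175/62 c=-78/31 d=83/62
  seg 3: a=-5 b=197/62 c=171/31 d=-167/62
  seg 4: a=1 b=190/31 c=-159/62 d=53/186
S(11/2) = -2667/496

Δ: Δ0=1, Δ1=-1, Δ2=-5/2, Δ3=6, Δ4=1
row 1: diag=8, rhs=-12; c'=1/8, d'=-3/2
row 2: denom=6−1·1/8=47/8; d'=(-9−1·-3/2)/(47/8)=-60/47
row 3: denom=6−2·16/47=250/47; d'=(51−2·-60/47)/(250/47)=2517/250
row 4: denom=8−1·47/250=1953/250; d'=(-30−1·2517/250)/(1953/250)=-159/31
back: M4=-159/31
back: M3=2517/250−47/250·-159/31=342/31
back: M2=-60/47−16/47·342/31=-156/31
back: M1=-3/2−1/8·-156/31=-27/31
M: M0=0, M1=-27/31, M2=-156/31, M3=342/31, M4=-159/31, M5=0
seg 0: a=-2, c=M0/2=0, d=(M1−M0)/(6·3)=-3/62, b=Δ0−h0·(2M0+M1)/6=89/62
seg 1: a=1, c=M1/2=-27/62, d=(M2−M1)/(6·1)=-43/62, b=Δ1−h1·(2M1+M2)/6=4/31
seg 2: a=0, c=M2/2=-78/31, d=(M3−M2)/(6·2)=83/62, b=Δ2−h2·(2M2+M3)/6=-175/62
seg 3: a=-5, c=M3/2=171/31, d=(M4−M3)/(6·1)=-167/62, b=Δ3−h3·(2M3+M4)/6=197/62
seg 4: a=1, c=M4/2=-159/62, d=(M5−M4)/(6·3)=53/186, b=Δ4−h4·(2M4+M5)/6=190/31
t_q=11/2 → seg 2, τ=3/2; S=0+-175/62·τ+-78/31·τ²+83/62·τ³=-2667/496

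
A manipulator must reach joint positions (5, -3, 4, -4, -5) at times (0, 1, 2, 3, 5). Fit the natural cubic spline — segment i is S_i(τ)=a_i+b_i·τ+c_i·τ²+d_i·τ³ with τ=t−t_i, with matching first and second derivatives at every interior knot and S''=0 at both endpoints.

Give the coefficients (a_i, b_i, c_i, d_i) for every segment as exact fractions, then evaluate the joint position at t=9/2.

Δ: Δ0=-8, Δ1=7, Δ2=-8, Δ3=-1/2
row 1: diag=4, rhs=90; c'=1/4, d'=45/2
row 2: denom=4−1·1/4=15/4; d'=(-90−1·45/2)/(15/4)=-30
row 3: denom=6−1·4/15=86/15; d'=(45−1·-30)/(86/15)=1125/86
back: M3=1125/86
back: M2=-30−4/15·1125/86=-1440/43
back: M1=45/2−1/4·-1440/43=2655/86
M: M0=0, M1=2655/86, M2=-1440/43, M3=1125/86, M4=0
seg 0: a=5, c=M0/2=0, d=(M1−M0)/(6·1)=885/172, b=Δ0−h0·(2M0+M1)/6=-2261/172
seg 1: a=-3, c=M1/2=2655/172, d=(M2−M1)/(6·1)=-1845/172, b=Δ1−h1·(2M1+M2)/6=197/86
seg 2: a=4, c=M2/2=-720/43, d=(M3−M2)/(6·1)=1335/172, b=Δ2−h2·(2M2+M3)/6=169/172
seg 3: a=-4, c=M3/2=1125/172, d=(M4−M3)/(6·2)=-375/344, b=Δ3−h3·(2M3+M4)/6=-793/86
t_q=9/2 → seg 3, τ=3/2; S=-4+-793/86·τ+1125/172·τ²+-375/344·τ³=-18697/2752

  seg 0: a=5 b=-2261/172 c=0 d=885/172
  seg 1: a=-3 b=197/86 c=2655/172 d=-1845/172
  seg 2: a=4 b=169/172 c=-720/43 d=1335/172
  seg 3: a=-4 b=-793/86 c=1125/172 d=-375/344
S(9/2) = -18697/2752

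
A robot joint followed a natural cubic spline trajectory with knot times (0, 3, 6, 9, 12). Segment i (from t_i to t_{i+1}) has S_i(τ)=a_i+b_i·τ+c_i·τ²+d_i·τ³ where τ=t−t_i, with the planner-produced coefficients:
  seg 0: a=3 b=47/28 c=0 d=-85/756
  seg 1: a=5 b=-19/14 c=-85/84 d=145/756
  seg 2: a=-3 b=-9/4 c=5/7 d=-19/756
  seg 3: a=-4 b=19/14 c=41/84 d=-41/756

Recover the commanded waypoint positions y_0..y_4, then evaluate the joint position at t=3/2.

y_0=3 y_1=5 y_2=-3 y_3=-4 y_4=3
S(3/2) = 1151/224

y_0 = S_0(0) = a_0 = 3
y_1 = S_1(0) = a_1 = 5
y_2 = S_2(0) = a_2 = -3
y_3 = S_3(0) = a_3 = -4
y_4 = S_3(3) = 3
t_q=3/2 is in segment 0 (τ=3/2); S_0(τ)=1151/224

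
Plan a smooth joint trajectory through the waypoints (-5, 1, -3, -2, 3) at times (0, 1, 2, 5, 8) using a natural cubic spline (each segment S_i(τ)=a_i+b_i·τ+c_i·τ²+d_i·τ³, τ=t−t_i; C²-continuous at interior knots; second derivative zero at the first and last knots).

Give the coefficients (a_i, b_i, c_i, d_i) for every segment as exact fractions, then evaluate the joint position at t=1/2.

  seg 0: a=-5 b=489/56 c=0 d=-153/56
  seg 1: a=1 b=15/28 c=-459/56 d=205/56
  seg 2: a=-3 b=-39/8 c=39/14 d=-529/1512
  seg 3: a=-2 b=67/28 c=-61/168 d=61/1512
S(1/2) = -437/448

Δ: Δ0=6, Δ1=-4, Δ2=1/3, Δ3=5/3
row 1: diag=4, rhs=-60; c'=1/4, d'=-15
row 2: denom=8−1·1/4=31/4; d'=(26−1·-15)/(31/4)=164/31
row 3: denom=12−3·12/31=336/31; d'=(8−3·164/31)/(336/31)=-61/84
back: M3=-61/84
back: M2=164/31−12/31·-61/84=39/7
back: M1=-15−1/4·39/7=-459/28
M: M0=0, M1=-459/28, M2=39/7, M3=-61/84, M4=0
seg 0: a=-5, c=M0/2=0, d=(M1−M0)/(6·1)=-153/56, b=Δ0−h0·(2M0+M1)/6=489/56
seg 1: a=1, c=M1/2=-459/56, d=(M2−M1)/(6·1)=205/56, b=Δ1−h1·(2M1+M2)/6=15/28
seg 2: a=-3, c=M2/2=39/14, d=(M3−M2)/(6·3)=-529/1512, b=Δ2−h2·(2M2+M3)/6=-39/8
seg 3: a=-2, c=M3/2=-61/168, d=(M4−M3)/(6·3)=61/1512, b=Δ3−h3·(2M3+M4)/6=67/28
t_q=1/2 → seg 0, τ=1/2; S=-5+489/56·τ+0·τ²+-153/56·τ³=-437/448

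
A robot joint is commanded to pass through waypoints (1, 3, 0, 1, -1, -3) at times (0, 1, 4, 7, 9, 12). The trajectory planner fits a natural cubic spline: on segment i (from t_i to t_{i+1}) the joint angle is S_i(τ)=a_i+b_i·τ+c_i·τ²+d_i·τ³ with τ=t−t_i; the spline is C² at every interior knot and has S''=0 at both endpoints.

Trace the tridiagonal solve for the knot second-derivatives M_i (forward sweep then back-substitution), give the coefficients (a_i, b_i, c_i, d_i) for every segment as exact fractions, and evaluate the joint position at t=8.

  seg 0: a=1 b=395/159 c=0 d=-77/159
  seg 1: a=3 b=164/159 c=-77/53 d=370/1431
  seg 2: a=0 b=-112/159 c=139/159 d=-28/159
  seg 3: a=1 b=-34/159 c=-113/159 d=101/636
  seg 4: a=-1 b=-61/53 c=77/318 d=-77/2862
S(8) = 149/636

Δ: Δ0=2, Δ1=-1, Δ2=1/3, Δ3=-1, Δ4=-2/3
row 1: diag=8, rhs=-18; c'=3/8, d'=-9/4
row 2: denom=12−3·3/8=87/8; d'=(8−3·-9/4)/(87/8)=118/87
row 3: denom=10−3·8/29=266/29; d'=(-8−3·118/87)/(266/29)=-25/19
row 4: denom=10−2·29/133=1272/133; d'=(2−2·-25/19)/(1272/133)=77/159
back: M4=77/159
back: M3=-25/19−29/133·77/159=-226/159
back: M2=118/87−8/29·-226/159=278/159
back: M1=-9/4−3/8·278/159=-154/53
M: M0=0, M1=-154/53, M2=278/159, M3=-226/159, M4=77/159, M5=0
seg 0: a=1, c=M0/2=0, d=(M1−M0)/(6·1)=-77/159, b=Δ0−h0·(2M0+M1)/6=395/159
seg 1: a=3, c=M1/2=-77/53, d=(M2−M1)/(6·3)=370/1431, b=Δ1−h1·(2M1+M2)/6=164/159
seg 2: a=0, c=M2/2=139/159, d=(M3−M2)/(6·3)=-28/159, b=Δ2−h2·(2M2+M3)/6=-112/159
seg 3: a=1, c=M3/2=-113/159, d=(M4−M3)/(6·2)=101/636, b=Δ3−h3·(2M3+M4)/6=-34/159
seg 4: a=-1, c=M4/2=77/318, d=(M5−M4)/(6·3)=-77/2862, b=Δ4−h4·(2M4+M5)/6=-61/53
t_q=8 → seg 3, τ=1; S=1+-34/159·τ+-113/159·τ²+101/636·τ³=149/636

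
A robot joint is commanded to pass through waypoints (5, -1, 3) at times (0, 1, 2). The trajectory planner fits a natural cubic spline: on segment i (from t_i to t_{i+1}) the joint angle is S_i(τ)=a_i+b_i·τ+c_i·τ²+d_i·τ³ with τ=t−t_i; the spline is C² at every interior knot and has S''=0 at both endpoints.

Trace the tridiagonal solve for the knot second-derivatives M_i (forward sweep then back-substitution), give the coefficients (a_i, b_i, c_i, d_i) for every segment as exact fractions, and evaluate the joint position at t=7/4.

Δ: Δ0=-6, Δ1=4
row 1: diag=4, rhs=60; c'=1/4, d'=15
back: M1=15
M: M0=0, M1=15, M2=0
seg 0: a=5, c=M0/2=0, d=(M1−M0)/(6·1)=5/2, b=Δ0−h0·(2M0+M1)/6=-17/2
seg 1: a=-1, c=M1/2=15/2, d=(M2−M1)/(6·1)=-5/2, b=Δ1−h1·(2M1+M2)/6=-1
t_q=7/4 → seg 1, τ=3/4; S=-1+-1·τ+15/2·τ²+-5/2·τ³=181/128

  seg 0: a=5 b=-17/2 c=0 d=5/2
  seg 1: a=-1 b=-1 c=15/2 d=-5/2
S(7/4) = 181/128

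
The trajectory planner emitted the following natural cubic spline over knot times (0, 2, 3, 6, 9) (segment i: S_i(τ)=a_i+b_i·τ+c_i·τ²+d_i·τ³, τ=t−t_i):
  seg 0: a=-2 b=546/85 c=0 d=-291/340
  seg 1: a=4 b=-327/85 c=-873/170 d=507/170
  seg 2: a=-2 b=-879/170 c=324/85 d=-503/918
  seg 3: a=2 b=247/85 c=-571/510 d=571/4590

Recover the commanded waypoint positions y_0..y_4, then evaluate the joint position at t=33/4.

y_0=-2 y_1=4 y_2=-2 y_3=2 y_4=4
S(33/4) = 9329/2176

y_0 = S_0(0) = a_0 = -2
y_1 = S_1(0) = a_1 = 4
y_2 = S_2(0) = a_2 = -2
y_3 = S_3(0) = a_3 = 2
y_4 = S_3(3) = 4
t_q=33/4 is in segment 3 (τ=9/4); S_3(τ)=9329/2176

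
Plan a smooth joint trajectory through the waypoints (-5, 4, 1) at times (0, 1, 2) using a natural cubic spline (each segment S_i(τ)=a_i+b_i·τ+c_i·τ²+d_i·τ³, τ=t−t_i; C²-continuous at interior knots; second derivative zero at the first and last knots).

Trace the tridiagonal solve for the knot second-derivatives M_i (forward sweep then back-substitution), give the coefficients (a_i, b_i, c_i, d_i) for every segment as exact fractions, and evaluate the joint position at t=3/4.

  seg 0: a=-5 b=12 c=0 d=-3
  seg 1: a=4 b=3 c=-9 d=3
S(3/4) = 175/64

Δ: Δ0=9, Δ1=-3
row 1: diag=4, rhs=-72; c'=1/4, d'=-18
back: M1=-18
M: M0=0, M1=-18, M2=0
seg 0: a=-5, c=M0/2=0, d=(M1−M0)/(6·1)=-3, b=Δ0−h0·(2M0+M1)/6=12
seg 1: a=4, c=M1/2=-9, d=(M2−M1)/(6·1)=3, b=Δ1−h1·(2M1+M2)/6=3
t_q=3/4 → seg 0, τ=3/4; S=-5+12·τ+0·τ²+-3·τ³=175/64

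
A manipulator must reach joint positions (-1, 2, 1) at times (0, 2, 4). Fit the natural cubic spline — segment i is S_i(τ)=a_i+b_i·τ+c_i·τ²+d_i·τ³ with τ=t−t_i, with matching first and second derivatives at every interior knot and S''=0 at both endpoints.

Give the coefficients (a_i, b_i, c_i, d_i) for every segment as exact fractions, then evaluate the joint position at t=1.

Δ: Δ0=3/2, Δ1=-1/2
row 1: diag=8, rhs=-12; c'=1/4, d'=-3/2
back: M1=-3/2
M: M0=0, M1=-3/2, M2=0
seg 0: a=-1, c=M0/2=0, d=(M1−M0)/(6·2)=-1/8, b=Δ0−h0·(2M0+M1)/6=2
seg 1: a=2, c=M1/2=-3/4, d=(M2−M1)/(6·2)=1/8, b=Δ1−h1·(2M1+M2)/6=1/2
t_q=1 → seg 0, τ=1; S=-1+2·τ+0·τ²+-1/8·τ³=7/8

  seg 0: a=-1 b=2 c=0 d=-1/8
  seg 1: a=2 b=1/2 c=-3/4 d=1/8
S(1) = 7/8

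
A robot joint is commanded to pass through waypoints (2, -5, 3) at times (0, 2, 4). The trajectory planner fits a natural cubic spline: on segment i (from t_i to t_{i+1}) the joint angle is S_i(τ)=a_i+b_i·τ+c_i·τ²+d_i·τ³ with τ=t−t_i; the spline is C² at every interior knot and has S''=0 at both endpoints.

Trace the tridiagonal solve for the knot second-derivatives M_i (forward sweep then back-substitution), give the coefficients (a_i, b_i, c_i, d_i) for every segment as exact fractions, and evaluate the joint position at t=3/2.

  seg 0: a=2 b=-43/8 c=0 d=15/32
  seg 1: a=-5 b=1/4 c=45/16 d=-15/32
S(3/2) = -1147/256

Δ: Δ0=-7/2, Δ1=4
row 1: diag=8, rhs=45; c'=1/4, d'=45/8
back: M1=45/8
M: M0=0, M1=45/8, M2=0
seg 0: a=2, c=M0/2=0, d=(M1−M0)/(6·2)=15/32, b=Δ0−h0·(2M0+M1)/6=-43/8
seg 1: a=-5, c=M1/2=45/16, d=(M2−M1)/(6·2)=-15/32, b=Δ1−h1·(2M1+M2)/6=1/4
t_q=3/2 → seg 0, τ=3/2; S=2+-43/8·τ+0·τ²+15/32·τ³=-1147/256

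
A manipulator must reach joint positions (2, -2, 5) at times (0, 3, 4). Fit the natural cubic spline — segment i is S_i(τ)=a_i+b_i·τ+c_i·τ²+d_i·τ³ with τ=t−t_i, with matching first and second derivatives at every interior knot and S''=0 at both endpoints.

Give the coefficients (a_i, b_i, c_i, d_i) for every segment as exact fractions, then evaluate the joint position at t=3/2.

  seg 0: a=2 b=-107/24 c=0 d=25/72
  seg 1: a=-2 b=59/12 c=25/8 d=-25/24
S(3/2) = -225/64

Δ: Δ0=-4/3, Δ1=7
row 1: diag=8, rhs=50; c'=1/8, d'=25/4
back: M1=25/4
M: M0=0, M1=25/4, M2=0
seg 0: a=2, c=M0/2=0, d=(M1−M0)/(6·3)=25/72, b=Δ0−h0·(2M0+M1)/6=-107/24
seg 1: a=-2, c=M1/2=25/8, d=(M2−M1)/(6·1)=-25/24, b=Δ1−h1·(2M1+M2)/6=59/12
t_q=3/2 → seg 0, τ=3/2; S=2+-107/24·τ+0·τ²+25/72·τ³=-225/64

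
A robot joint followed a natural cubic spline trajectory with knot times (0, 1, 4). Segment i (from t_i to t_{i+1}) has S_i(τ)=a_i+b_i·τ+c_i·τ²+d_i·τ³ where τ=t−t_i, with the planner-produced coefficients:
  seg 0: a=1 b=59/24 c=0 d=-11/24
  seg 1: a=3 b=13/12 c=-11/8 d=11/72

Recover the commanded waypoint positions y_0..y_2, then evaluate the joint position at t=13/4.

y_0 = S_0(0) = a_0 = 1
y_1 = S_1(0) = a_1 = 3
y_2 = S_1(3) = -2
t_q=13/4 is in segment 1 (τ=9/4); S_1(τ)=111/512

y_0=1 y_1=3 y_2=-2
S(13/4) = 111/512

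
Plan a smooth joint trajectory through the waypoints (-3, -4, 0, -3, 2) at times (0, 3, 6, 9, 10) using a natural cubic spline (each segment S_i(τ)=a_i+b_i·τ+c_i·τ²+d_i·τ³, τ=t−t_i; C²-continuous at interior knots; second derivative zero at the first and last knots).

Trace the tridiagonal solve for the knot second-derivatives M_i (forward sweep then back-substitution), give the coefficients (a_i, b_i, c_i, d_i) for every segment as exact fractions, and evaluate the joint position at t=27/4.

Δ: Δ0=-1/3, Δ1=4/3, Δ2=-1, Δ3=5
row 1: diag=12, rhs=10; c'=1/4, d'=5/6
row 2: denom=12−3·1/4=45/4; d'=(-14−3·5/6)/(45/4)=-22/15
row 3: denom=8−3·4/15=36/5; d'=(36−3·-22/15)/(36/5)=101/18
back: M3=101/18
back: M2=-22/15−4/15·101/18=-80/27
back: M1=5/6−1/4·-80/27=85/54
M: M0=0, M1=85/54, M2=-80/27, M3=101/18, M4=0
seg 0: a=-3, c=M0/2=0, d=(M1−M0)/(6·3)=85/972, b=Δ0−h0·(2M0+M1)/6=-121/108
seg 1: a=-4, c=M1/2=85/108, d=(M2−M1)/(6·3)=-245/972, b=Δ1−h1·(2M1+M2)/6=67/54
seg 2: a=0, c=M2/2=-40/27, d=(M3−M2)/(6·3)=463/972, b=Δ2−h2·(2M2+M3)/6=-91/108
seg 3: a=-3, c=M3/2=101/36, d=(M4−M3)/(6·1)=-101/108, b=Δ3−h3·(2M3+M4)/6=169/54
t_q=27/4 → seg 2, τ=3/4; S=0+-91/108·τ+-40/27·τ²+463/972·τ³=-971/768

  seg 0: a=-3 b=-121/108 c=0 d=85/972
  seg 1: a=-4 b=67/54 c=85/108 d=-245/972
  seg 2: a=0 b=-91/108 c=-40/27 d=463/972
  seg 3: a=-3 b=169/54 c=101/36 d=-101/108
S(27/4) = -971/768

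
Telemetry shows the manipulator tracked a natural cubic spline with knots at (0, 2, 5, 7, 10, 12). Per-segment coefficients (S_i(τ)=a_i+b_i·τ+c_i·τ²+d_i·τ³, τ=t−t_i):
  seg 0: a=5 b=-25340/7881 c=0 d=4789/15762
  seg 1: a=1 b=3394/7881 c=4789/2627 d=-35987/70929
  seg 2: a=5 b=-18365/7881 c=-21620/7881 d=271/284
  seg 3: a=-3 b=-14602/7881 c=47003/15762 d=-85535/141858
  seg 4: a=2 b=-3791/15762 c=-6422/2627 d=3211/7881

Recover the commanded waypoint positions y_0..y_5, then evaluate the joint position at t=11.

y_0=5 y_1=1 y_2=5 y_3=-3 y_4=2 y_5=-5
S(11) = -1459/5254

y_0 = S_0(0) = a_0 = 5
y_1 = S_1(0) = a_1 = 1
y_2 = S_2(0) = a_2 = 5
y_3 = S_3(0) = a_3 = -3
y_4 = S_4(0) = a_4 = 2
y_5 = S_4(2) = -5
t_q=11 is in segment 4 (τ=1); S_4(τ)=-1459/5254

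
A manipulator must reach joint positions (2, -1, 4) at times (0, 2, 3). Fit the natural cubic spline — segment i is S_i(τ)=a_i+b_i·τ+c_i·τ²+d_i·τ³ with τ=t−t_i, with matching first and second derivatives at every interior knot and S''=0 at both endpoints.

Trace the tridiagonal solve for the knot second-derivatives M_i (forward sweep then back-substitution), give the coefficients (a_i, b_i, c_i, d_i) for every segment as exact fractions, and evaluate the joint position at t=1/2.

Δ: Δ0=-3/2, Δ1=5
row 1: diag=6, rhs=39; c'=1/6, d'=13/2
back: M1=13/2
M: M0=0, M1=13/2, M2=0
seg 0: a=2, c=M0/2=0, d=(M1−M0)/(6·2)=13/24, b=Δ0−h0·(2M0+M1)/6=-11/3
seg 1: a=-1, c=M1/2=13/4, d=(M2−M1)/(6·1)=-13/12, b=Δ1−h1·(2M1+M2)/6=17/6
t_q=1/2 → seg 0, τ=1/2; S=2+-11/3·τ+0·τ²+13/24·τ³=15/64

  seg 0: a=2 b=-11/3 c=0 d=13/24
  seg 1: a=-1 b=17/6 c=13/4 d=-13/12
S(1/2) = 15/64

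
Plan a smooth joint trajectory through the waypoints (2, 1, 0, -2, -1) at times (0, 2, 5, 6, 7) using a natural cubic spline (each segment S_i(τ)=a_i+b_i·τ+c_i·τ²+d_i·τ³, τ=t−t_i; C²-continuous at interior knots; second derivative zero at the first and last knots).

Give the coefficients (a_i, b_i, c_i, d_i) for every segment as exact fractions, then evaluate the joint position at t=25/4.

Δ: Δ0=-1/2, Δ1=-1/3, Δ2=-2, Δ3=1
row 1: diag=10, rhs=1; c'=3/10, d'=1/10
row 2: denom=8−3·3/10=71/10; d'=(-10−3·1/10)/(71/10)=-103/71
row 3: denom=4−1·10/71=274/71; d'=(18−1·-103/71)/(274/71)=1381/274
back: M3=1381/274
back: M2=-103/71−10/71·1381/274=-296/137
back: M1=1/10−3/10·-296/137=205/274
M: M0=0, M1=205/274, M2=-296/137, M3=1381/274, M4=0
seg 0: a=2, c=M0/2=0, d=(M1−M0)/(6·2)=205/3288, b=Δ0−h0·(2M0+M1)/6=-308/411
seg 1: a=1, c=M1/2=205/548, d=(M2−M1)/(6·3)=-797/4932, b=Δ1−h1·(2M1+M2)/6=-1/822
seg 2: a=0, c=M2/2=-148/137, d=(M3−M2)/(6·1)=1973/1644, b=Δ2−h2·(2M2+M3)/6=-3485/1644
seg 3: a=-2, c=M3/2=1381/548, d=(M4−M3)/(6·1)=-1381/1644, b=Δ3−h3·(2M3+M4)/6=-559/822
t_q=25/4 → seg 3, τ=1/4; S=-2+-559/822·τ+1381/548·τ²+-1381/1644·τ³=-71043/35072

  seg 0: a=2 b=-308/411 c=0 d=205/3288
  seg 1: a=1 b=-1/822 c=205/548 d=-797/4932
  seg 2: a=0 b=-3485/1644 c=-148/137 d=1973/1644
  seg 3: a=-2 b=-559/822 c=1381/548 d=-1381/1644
S(25/4) = -71043/35072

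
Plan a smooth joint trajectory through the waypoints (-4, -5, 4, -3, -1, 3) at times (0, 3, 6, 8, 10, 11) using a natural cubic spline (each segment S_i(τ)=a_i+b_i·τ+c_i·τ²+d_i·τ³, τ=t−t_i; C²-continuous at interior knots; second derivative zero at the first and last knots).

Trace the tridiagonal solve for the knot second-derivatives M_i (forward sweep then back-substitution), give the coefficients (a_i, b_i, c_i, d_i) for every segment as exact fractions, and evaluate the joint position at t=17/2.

Δ: Δ0=-1/3, Δ1=3, Δ2=-7/2, Δ3=1, Δ4=4
row 1: diag=12, rhs=20; c'=1/4, d'=5/3
row 2: denom=10−3·1/4=37/4; d'=(-39−3·5/3)/(37/4)=-176/37
row 3: denom=8−2·8/37=280/37; d'=(27−2·-176/37)/(280/37)=193/40
row 4: denom=6−2·37/140=383/70; d'=(18−2·193/40)/(383/70)=1169/766
back: M4=1169/766
back: M3=193/40−37/140·1169/766=3387/766
back: M2=-176/37−8/37·3387/766=-2188/383
back: M1=5/3−1/4·-2188/383=3556/1149
M: M0=0, M1=3556/1149, M2=-2188/383, M3=3387/766, M4=1169/766, M5=0
seg 0: a=-4, c=M0/2=0, d=(M1−M0)/(6·3)=1778/10341, b=Δ0−h0·(2M0+M1)/6=-2161/1149
seg 1: a=-5, c=M1/2=1778/1149, d=(M2−M1)/(6·3)=-5060/10341, b=Δ1−h1·(2M1+M2)/6=3173/1149
seg 2: a=4, c=M2/2=-1094/383, d=(M3−M2)/(6·2)=7763/9192, b=Δ2−h2·(2M2+M3)/6=-1339/1149
seg 3: a=-3, c=M3/2=3387/1532, d=(M4−M3)/(6·2)=-1109/4596, b=Δ3−h3·(2M3+M4)/6=-5645/2298
seg 4: a=-1, c=M4/2=1169/1532, d=(M5−M4)/(6·1)=-1169/4596, b=Δ4−h4·(2M4+M5)/6=8023/2298
t_q=17/2 → seg 3, τ=1/2; S=-3+-5645/2298·τ+3387/1532·τ²+-1109/4596·τ³=-45417/12256

  seg 0: a=-4 b=-2161/1149 c=0 d=1778/10341
  seg 1: a=-5 b=3173/1149 c=1778/1149 d=-5060/10341
  seg 2: a=4 b=-1339/1149 c=-1094/383 d=7763/9192
  seg 3: a=-3 b=-5645/2298 c=3387/1532 d=-1109/4596
  seg 4: a=-1 b=8023/2298 c=1169/1532 d=-1169/4596
S(17/2) = -45417/12256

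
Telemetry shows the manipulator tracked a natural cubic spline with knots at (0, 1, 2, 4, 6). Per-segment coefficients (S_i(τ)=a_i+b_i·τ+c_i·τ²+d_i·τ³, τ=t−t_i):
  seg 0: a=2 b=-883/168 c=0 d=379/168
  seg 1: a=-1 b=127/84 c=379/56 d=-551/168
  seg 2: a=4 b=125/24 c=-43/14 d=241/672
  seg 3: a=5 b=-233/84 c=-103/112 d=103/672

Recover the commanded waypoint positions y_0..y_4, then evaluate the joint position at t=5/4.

y_0 = S_0(0) = a_0 = 2
y_1 = S_1(0) = a_1 = -1
y_2 = S_2(0) = a_2 = 4
y_3 = S_3(0) = a_3 = 5
y_4 = S_3(2) = -3
t_q=5/4 is in segment 1 (τ=1/4); S_1(τ)=-897/3584

y_0=2 y_1=-1 y_2=4 y_3=5 y_4=-3
S(5/4) = -897/3584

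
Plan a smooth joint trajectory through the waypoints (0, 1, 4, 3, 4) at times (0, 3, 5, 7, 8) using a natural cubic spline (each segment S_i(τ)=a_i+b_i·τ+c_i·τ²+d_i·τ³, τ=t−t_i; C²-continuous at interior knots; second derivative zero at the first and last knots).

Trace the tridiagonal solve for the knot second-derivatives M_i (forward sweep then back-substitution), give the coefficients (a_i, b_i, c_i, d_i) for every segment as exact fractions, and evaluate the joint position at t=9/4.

Δ: Δ0=1/3, Δ1=3/2, Δ2=-1/2, Δ3=1
row 1: diag=10, rhs=7; c'=1/5, d'=7/10
row 2: denom=8−2·1/5=38/5; d'=(-12−2·7/10)/(38/5)=-67/38
row 3: denom=6−2·5/19=104/19; d'=(9−2·-67/38)/(104/19)=119/52
back: M3=119/52
back: M2=-67/38−5/19·119/52=-123/52
back: M1=7/10−1/5·-123/52=61/52
M: M0=0, M1=61/52, M2=-123/52, M3=119/52, M4=0
seg 0: a=0, c=M0/2=0, d=(M1−M0)/(6·3)=61/936, b=Δ0−h0·(2M0+M1)/6=-79/312
seg 1: a=1, c=M1/2=61/104, d=(M2−M1)/(6·2)=-23/78, b=Δ1−h1·(2M1+M2)/6=235/156
seg 2: a=4, c=M2/2=-123/104, d=(M3−M2)/(6·2)=121/312, b=Δ2−h2·(2M2+M3)/6=49/156
seg 3: a=3, c=M3/2=119/104, d=(M4−M3)/(6·1)=-119/312, b=Δ3−h3·(2M3+M4)/6=37/156
t_q=9/4 → seg 0, τ=9/4; S=0+-79/312·τ+0·τ²+61/936·τ³=1149/6656

  seg 0: a=0 b=-79/312 c=0 d=61/936
  seg 1: a=1 b=235/156 c=61/104 d=-23/78
  seg 2: a=4 b=49/156 c=-123/104 d=121/312
  seg 3: a=3 b=37/156 c=119/104 d=-119/312
S(9/4) = 1149/6656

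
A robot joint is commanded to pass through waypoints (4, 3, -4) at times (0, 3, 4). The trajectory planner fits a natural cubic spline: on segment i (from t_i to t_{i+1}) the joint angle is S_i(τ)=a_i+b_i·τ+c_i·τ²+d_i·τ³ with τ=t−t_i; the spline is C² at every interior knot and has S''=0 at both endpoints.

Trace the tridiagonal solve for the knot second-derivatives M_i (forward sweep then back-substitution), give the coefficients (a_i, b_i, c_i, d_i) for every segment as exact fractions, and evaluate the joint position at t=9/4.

  seg 0: a=4 b=13/6 c=0 d=-5/18
  seg 1: a=3 b=-16/3 c=-5/2 d=5/6
S(9/4) = 731/128

Δ: Δ0=-1/3, Δ1=-7
row 1: diag=8, rhs=-40; c'=1/8, d'=-5
back: M1=-5
M: M0=0, M1=-5, M2=0
seg 0: a=4, c=M0/2=0, d=(M1−M0)/(6·3)=-5/18, b=Δ0−h0·(2M0+M1)/6=13/6
seg 1: a=3, c=M1/2=-5/2, d=(M2−M1)/(6·1)=5/6, b=Δ1−h1·(2M1+M2)/6=-16/3
t_q=9/4 → seg 0, τ=9/4; S=4+13/6·τ+0·τ²+-5/18·τ³=731/128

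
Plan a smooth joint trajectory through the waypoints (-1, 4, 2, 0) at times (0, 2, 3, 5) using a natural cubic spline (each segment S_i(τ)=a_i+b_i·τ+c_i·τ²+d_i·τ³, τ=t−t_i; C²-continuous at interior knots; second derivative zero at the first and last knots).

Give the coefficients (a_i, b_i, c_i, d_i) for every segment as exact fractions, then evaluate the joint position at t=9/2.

  seg 0: a=-1 b=41/10 c=0 d=-2/5
  seg 1: a=4 b=-7/10 c=-12/5 d=11/10
  seg 2: a=2 b=-11/5 c=9/10 d=-3/20
S(9/2) = 7/32

Δ: Δ0=5/2, Δ1=-2, Δ2=-1
row 1: diag=6, rhs=-27; c'=1/6, d'=-9/2
row 2: denom=6−1·1/6=35/6; d'=(6−1·-9/2)/(35/6)=9/5
back: M2=9/5
back: M1=-9/2−1/6·9/5=-24/5
M: M0=0, M1=-24/5, M2=9/5, M3=0
seg 0: a=-1, c=M0/2=0, d=(M1−M0)/(6·2)=-2/5, b=Δ0−h0·(2M0+M1)/6=41/10
seg 1: a=4, c=M1/2=-12/5, d=(M2−M1)/(6·1)=11/10, b=Δ1−h1·(2M1+M2)/6=-7/10
seg 2: a=2, c=M2/2=9/10, d=(M3−M2)/(6·2)=-3/20, b=Δ2−h2·(2M2+M3)/6=-11/5
t_q=9/2 → seg 2, τ=3/2; S=2+-11/5·τ+9/10·τ²+-3/20·τ³=7/32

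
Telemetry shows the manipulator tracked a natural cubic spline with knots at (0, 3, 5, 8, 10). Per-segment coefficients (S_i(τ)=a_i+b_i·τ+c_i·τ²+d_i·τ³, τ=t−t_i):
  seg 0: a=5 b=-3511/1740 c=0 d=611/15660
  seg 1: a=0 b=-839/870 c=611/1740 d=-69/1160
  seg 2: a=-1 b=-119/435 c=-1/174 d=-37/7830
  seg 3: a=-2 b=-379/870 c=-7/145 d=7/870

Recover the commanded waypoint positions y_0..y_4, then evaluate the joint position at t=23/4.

y_0=5 y_1=0 y_2=-1 y_3=-2 y_4=-3
S(23/4) = -4493/3712

y_0 = S_0(0) = a_0 = 5
y_1 = S_1(0) = a_1 = 0
y_2 = S_2(0) = a_2 = -1
y_3 = S_3(0) = a_3 = -2
y_4 = S_3(2) = -3
t_q=23/4 is in segment 2 (τ=3/4); S_2(τ)=-4493/3712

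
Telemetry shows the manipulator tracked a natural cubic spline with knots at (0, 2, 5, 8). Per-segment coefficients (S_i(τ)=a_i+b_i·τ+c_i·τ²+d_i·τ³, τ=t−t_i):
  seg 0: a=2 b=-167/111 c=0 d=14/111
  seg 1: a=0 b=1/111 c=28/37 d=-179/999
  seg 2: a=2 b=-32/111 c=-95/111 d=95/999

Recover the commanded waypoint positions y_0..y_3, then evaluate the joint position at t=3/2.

y_0=2 y_1=0 y_2=2 y_3=-4
S(3/2) = 25/148

y_0 = S_0(0) = a_0 = 2
y_1 = S_1(0) = a_1 = 0
y_2 = S_2(0) = a_2 = 2
y_3 = S_2(3) = -4
t_q=3/2 is in segment 0 (τ=3/2); S_0(τ)=25/148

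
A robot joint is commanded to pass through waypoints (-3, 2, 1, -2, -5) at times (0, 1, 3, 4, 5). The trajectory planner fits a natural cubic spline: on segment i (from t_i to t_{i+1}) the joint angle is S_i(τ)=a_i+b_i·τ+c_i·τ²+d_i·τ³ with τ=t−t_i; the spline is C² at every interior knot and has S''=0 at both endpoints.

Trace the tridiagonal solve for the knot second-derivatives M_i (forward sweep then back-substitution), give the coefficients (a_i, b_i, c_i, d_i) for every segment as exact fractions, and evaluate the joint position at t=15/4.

Δ: Δ0=5, Δ1=-1/2, Δ2=-3, Δ3=-3
row 1: diag=6, rhs=-33; c'=1/3, d'=-11/2
row 2: denom=6−2·1/3=16/3; d'=(-15−2·-11/2)/(16/3)=-3/4
row 3: denom=4−1·3/16=61/16; d'=(0−1·-3/4)/(61/16)=12/61
back: M3=12/61
back: M2=-3/4−3/16·12/61=-48/61
back: M1=-11/2−1/3·-48/61=-639/122
M: M0=0, M1=-639/122, M2=-48/61, M3=12/61, M4=0
seg 0: a=-3, c=M0/2=0, d=(M1−M0)/(6·1)=-213/244, b=Δ0−h0·(2M0+M1)/6=1433/244
seg 1: a=2, c=M1/2=-639/244, d=(M2−M1)/(6·2)=181/488, b=Δ1−h1·(2M1+M2)/6=397/122
seg 2: a=1, c=M2/2=-24/61, d=(M3−M2)/(6·1)=10/61, b=Δ2−h2·(2M2+M3)/6=-169/61
seg 3: a=-2, c=M3/2=6/61, d=(M4−M3)/(6·1)=-2/61, b=Δ3−h3·(2M3+M4)/6=-187/61
t_q=15/4 → seg 2, τ=3/4; S=1+-169/61·τ+-24/61·τ²+10/61·τ³=-2401/1952

  seg 0: a=-3 b=1433/244 c=0 d=-213/244
  seg 1: a=2 b=397/122 c=-639/244 d=181/488
  seg 2: a=1 b=-169/61 c=-24/61 d=10/61
  seg 3: a=-2 b=-187/61 c=6/61 d=-2/61
S(15/4) = -2401/1952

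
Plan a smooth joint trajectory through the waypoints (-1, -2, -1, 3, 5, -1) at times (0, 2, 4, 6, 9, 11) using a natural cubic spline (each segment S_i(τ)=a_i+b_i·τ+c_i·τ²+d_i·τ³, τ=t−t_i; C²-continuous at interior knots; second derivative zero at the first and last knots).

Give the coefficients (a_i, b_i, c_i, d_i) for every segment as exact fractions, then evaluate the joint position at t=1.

  seg 0: a=-1 b=-2536/3855 c=0 d=1217/30840
  seg 1: a=-2 b=-1421/7710 c=1217/5140 d=325/6168
  seg 2: a=-1 b=5378/3855 c=1421/2570 d=-1931/15420
  seg 3: a=3 b=8111/3855 c=-51/257 d=-1082/11565
  seg 4: a=5 b=-6217/3855 c=-1337/1285 d=1337/7710
S(1) = -16637/10280

Δ: Δ0=-1/2, Δ1=1/2, Δ2=2, Δ3=2/3, Δ4=-3
row 1: diag=8, rhs=6; c'=1/4, d'=3/4
row 2: denom=8−2·1/4=15/2; d'=(9−2·3/4)/(15/2)=1
row 3: denom=10−2·4/15=142/15; d'=(-8−2·1)/(142/15)=-75/71
row 4: denom=10−3·45/142=1285/142; d'=(-22−3·-75/71)/(1285/142)=-2674/1285
back: M4=-2674/1285
back: M3=-75/71−45/142·-2674/1285=-102/257
back: M2=1−4/15·-102/257=1421/1285
back: M1=3/4−1/4·1421/1285=1217/2570
M: M0=0, M1=1217/2570, M2=1421/1285, M3=-102/257, M4=-2674/1285, M5=0
seg 0: a=-1, c=M0/2=0, d=(M1−M0)/(6·2)=1217/30840, b=Δ0−h0·(2M0+M1)/6=-2536/3855
seg 1: a=-2, c=M1/2=1217/5140, d=(M2−M1)/(6·2)=325/6168, b=Δ1−h1·(2M1+M2)/6=-1421/7710
seg 2: a=-1, c=M2/2=1421/2570, d=(M3−M2)/(6·2)=-1931/15420, b=Δ2−h2·(2M2+M3)/6=5378/3855
seg 3: a=3, c=M3/2=-51/257, d=(M4−M3)/(6·3)=-1082/11565, b=Δ3−h3·(2M3+M4)/6=8111/3855
seg 4: a=5, c=M4/2=-1337/1285, d=(M5−M4)/(6·2)=1337/7710, b=Δ4−h4·(2M4+M5)/6=-6217/3855
t_q=1 → seg 0, τ=1; S=-1+-2536/3855·τ+0·τ²+1217/30840·τ³=-16637/10280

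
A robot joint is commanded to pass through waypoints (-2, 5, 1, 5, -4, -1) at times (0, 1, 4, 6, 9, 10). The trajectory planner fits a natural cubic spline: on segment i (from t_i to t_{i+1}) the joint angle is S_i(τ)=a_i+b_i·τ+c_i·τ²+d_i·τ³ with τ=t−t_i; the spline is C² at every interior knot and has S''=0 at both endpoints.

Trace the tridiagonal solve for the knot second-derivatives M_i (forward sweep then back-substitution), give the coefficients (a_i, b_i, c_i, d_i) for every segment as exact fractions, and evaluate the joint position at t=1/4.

Δ: Δ0=7, Δ1=-4/3, Δ2=2, Δ3=-3, Δ4=3
row 1: diag=8, rhs=-50; c'=3/8, d'=-25/4
row 2: denom=10−3·3/8=71/8; d'=(20−3·-25/4)/(71/8)=310/71
row 3: denom=10−2·16/71=678/71; d'=(-30−2·310/71)/(678/71)=-1375/339
row 4: denom=8−3·71/226=1595/226; d'=(36−3·-1375/339)/(1595/226)=10886/1595
back: M4=10886/1595
back: M3=-1375/339−71/226·10886/1595=-29668/4785
back: M2=310/71−16/71·-29668/4785=27578/4785
back: M1=-25/4−3/8·27578/4785=-13416/1595
M: M0=0, M1=-13416/1595, M2=27578/4785, M3=-29668/4785, M4=10886/1595, M5=0
seg 0: a=-2, c=M0/2=0, d=(M1−M0)/(6·1)=-2236/1595, b=Δ0−h0·(2M0+M1)/6=13401/1595
seg 1: a=5, c=M1/2=-6708/1595, d=(M2−M1)/(6·3)=3083/3915, b=Δ1−h1·(2M1+M2)/6=6693/1595
seg 2: a=1, c=M2/2=13789/4785, d=(M3−M2)/(6·2)=-329/330, b=Δ2−h2·(2M2+M3)/6=358/1595
seg 3: a=5, c=M3/2=-14834/4785, d=(M4−M3)/(6·3)=2833/3915, b=Δ3−h3·(2M3+M4)/6=-1016/4785
seg 4: a=-4, c=M4/2=5443/1595, d=(M5−M4)/(6·1)=-5443/4785, b=Δ4−h4·(2M4+M5)/6=3469/4785
t_q=1/4 → seg 0, τ=1/4; S=-2+13401/1595·τ+0·τ²+-2236/1595·τ³=401/5104

  seg 0: a=-2 b=13401/1595 c=0 d=-2236/1595
  seg 1: a=5 b=6693/1595 c=-6708/1595 d=3083/3915
  seg 2: a=1 b=358/1595 c=13789/4785 d=-329/330
  seg 3: a=5 b=-1016/4785 c=-14834/4785 d=2833/3915
  seg 4: a=-4 b=3469/4785 c=5443/1595 d=-5443/4785
S(1/4) = 401/5104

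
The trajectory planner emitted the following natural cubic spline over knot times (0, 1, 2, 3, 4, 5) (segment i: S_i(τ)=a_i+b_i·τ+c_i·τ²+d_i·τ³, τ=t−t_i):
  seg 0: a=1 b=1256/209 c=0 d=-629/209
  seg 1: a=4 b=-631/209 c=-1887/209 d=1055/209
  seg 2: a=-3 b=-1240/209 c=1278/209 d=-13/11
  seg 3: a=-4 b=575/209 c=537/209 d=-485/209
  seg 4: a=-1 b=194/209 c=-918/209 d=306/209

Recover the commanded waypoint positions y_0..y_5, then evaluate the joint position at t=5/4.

y_0=1 y_1=4 y_2=-3 y_3=-4 y_4=-1 y_5=-3
S(5/4) = 36915/13376

y_0 = S_0(0) = a_0 = 1
y_1 = S_1(0) = a_1 = 4
y_2 = S_2(0) = a_2 = -3
y_3 = S_3(0) = a_3 = -4
y_4 = S_4(0) = a_4 = -1
y_5 = S_4(1) = -3
t_q=5/4 is in segment 1 (τ=1/4); S_1(τ)=36915/13376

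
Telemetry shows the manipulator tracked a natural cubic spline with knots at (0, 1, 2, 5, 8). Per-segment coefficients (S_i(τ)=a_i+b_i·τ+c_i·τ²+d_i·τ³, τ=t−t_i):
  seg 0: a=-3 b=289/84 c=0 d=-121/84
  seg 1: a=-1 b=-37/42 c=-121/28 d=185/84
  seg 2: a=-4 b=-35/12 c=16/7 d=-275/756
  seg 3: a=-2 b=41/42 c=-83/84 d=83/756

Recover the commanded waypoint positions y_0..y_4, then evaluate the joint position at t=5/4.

y_0 = S_0(0) = a_0 = -3
y_1 = S_1(0) = a_1 = -1
y_2 = S_2(0) = a_2 = -4
y_3 = S_3(0) = a_3 = -2
y_4 = S_3(3) = -5
t_q=5/4 is in segment 1 (τ=1/4); S_1(τ)=-2609/1792

y_0=-3 y_1=-1 y_2=-4 y_3=-2 y_4=-5
S(5/4) = -2609/1792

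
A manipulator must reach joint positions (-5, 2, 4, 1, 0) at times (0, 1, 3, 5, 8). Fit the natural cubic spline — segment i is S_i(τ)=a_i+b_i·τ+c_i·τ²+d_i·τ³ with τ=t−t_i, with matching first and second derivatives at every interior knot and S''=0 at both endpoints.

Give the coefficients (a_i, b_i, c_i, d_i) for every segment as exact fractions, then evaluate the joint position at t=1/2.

  seg 0: a=-5 b=2485/312 c=0 d=-301/312
  seg 1: a=2 b=791/156 c=-301/104 d=67/156
  seg 2: a=4 b=-211/156 c=-33/104 d=19/156
  seg 3: a=1 b=-181/156 c=43/104 d=-43/936
S(1/2) = -947/832

Δ: Δ0=7, Δ1=1, Δ2=-3/2, Δ3=-1/3
row 1: diag=6, rhs=-36; c'=1/3, d'=-6
row 2: denom=8−2·1/3=22/3; d'=(-15−2·-6)/(22/3)=-9/22
row 3: denom=10−2·3/11=104/11; d'=(7−2·-9/22)/(104/11)=43/52
back: M3=43/52
back: M2=-9/22−3/11·43/52=-33/52
back: M1=-6−1/3·-33/52=-301/52
M: M0=0, M1=-301/52, M2=-33/52, M3=43/52, M4=0
seg 0: a=-5, c=M0/2=0, d=(M1−M0)/(6·1)=-301/312, b=Δ0−h0·(2M0+M1)/6=2485/312
seg 1: a=2, c=M1/2=-301/104, d=(M2−M1)/(6·2)=67/156, b=Δ1−h1·(2M1+M2)/6=791/156
seg 2: a=4, c=M2/2=-33/104, d=(M3−M2)/(6·2)=19/156, b=Δ2−h2·(2M2+M3)/6=-211/156
seg 3: a=1, c=M3/2=43/104, d=(M4−M3)/(6·3)=-43/936, b=Δ3−h3·(2M3+M4)/6=-181/156
t_q=1/2 → seg 0, τ=1/2; S=-5+2485/312·τ+0·τ²+-301/312·τ³=-947/832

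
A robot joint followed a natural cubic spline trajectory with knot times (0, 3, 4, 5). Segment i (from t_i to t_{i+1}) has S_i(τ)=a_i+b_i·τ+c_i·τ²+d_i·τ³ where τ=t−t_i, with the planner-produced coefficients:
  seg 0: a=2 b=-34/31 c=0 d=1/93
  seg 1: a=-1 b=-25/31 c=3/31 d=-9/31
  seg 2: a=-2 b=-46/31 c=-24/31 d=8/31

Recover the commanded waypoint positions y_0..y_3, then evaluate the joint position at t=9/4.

y_0=2 y_1=-1 y_2=-2 y_3=-4
S(9/4) = -685/1984

y_0 = S_0(0) = a_0 = 2
y_1 = S_1(0) = a_1 = -1
y_2 = S_2(0) = a_2 = -2
y_3 = S_2(1) = -4
t_q=9/4 is in segment 0 (τ=9/4); S_0(τ)=-685/1984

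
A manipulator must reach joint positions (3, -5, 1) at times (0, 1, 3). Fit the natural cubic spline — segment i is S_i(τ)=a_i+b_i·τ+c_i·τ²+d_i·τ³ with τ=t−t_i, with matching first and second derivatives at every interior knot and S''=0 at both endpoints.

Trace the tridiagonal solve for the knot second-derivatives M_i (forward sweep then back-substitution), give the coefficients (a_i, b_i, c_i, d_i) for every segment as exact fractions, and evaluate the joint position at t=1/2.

  seg 0: a=3 b=-59/6 c=0 d=11/6
  seg 1: a=-5 b=-13/3 c=11/2 d=-11/12
S(1/2) = -27/16

Δ: Δ0=-8, Δ1=3
row 1: diag=6, rhs=66; c'=1/3, d'=11
back: M1=11
M: M0=0, M1=11, M2=0
seg 0: a=3, c=M0/2=0, d=(M1−M0)/(6·1)=11/6, b=Δ0−h0·(2M0+M1)/6=-59/6
seg 1: a=-5, c=M1/2=11/2, d=(M2−M1)/(6·2)=-11/12, b=Δ1−h1·(2M1+M2)/6=-13/3
t_q=1/2 → seg 0, τ=1/2; S=3+-59/6·τ+0·τ²+11/6·τ³=-27/16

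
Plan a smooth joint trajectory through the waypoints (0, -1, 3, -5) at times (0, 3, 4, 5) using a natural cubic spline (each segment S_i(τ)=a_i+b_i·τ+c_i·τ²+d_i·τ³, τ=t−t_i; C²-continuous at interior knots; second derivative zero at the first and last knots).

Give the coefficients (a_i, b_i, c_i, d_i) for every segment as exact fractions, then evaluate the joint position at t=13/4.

Δ: Δ0=-1/3, Δ1=4, Δ2=-8
row 1: diag=8, rhs=26; c'=1/8, d'=13/4
row 2: denom=4−1·1/8=31/8; d'=(-72−1·13/4)/(31/8)=-602/31
back: M2=-602/31
back: M1=13/4−1/8·-602/31=176/31
M: M0=0, M1=176/31, M2=-602/31, M3=0
seg 0: a=0, c=M0/2=0, d=(M1−M0)/(6·3)=88/279, b=Δ0−h0·(2M0+M1)/6=-295/93
seg 1: a=-1, c=M1/2=88/31, d=(M2−M1)/(6·1)=-389/93, b=Δ1−h1·(2M1+M2)/6=497/93
seg 2: a=3, c=M2/2=-301/31, d=(M3−M2)/(6·1)=301/93, b=Δ2−h2·(2M2+M3)/6=-142/93
t_q=13/4 → seg 1, τ=1/4; S=-1+497/93·τ+88/31·τ²+-389/93·τ³=889/1984

  seg 0: a=0 b=-295/93 c=0 d=88/279
  seg 1: a=-1 b=497/93 c=88/31 d=-389/93
  seg 2: a=3 b=-142/93 c=-301/31 d=301/93
S(13/4) = 889/1984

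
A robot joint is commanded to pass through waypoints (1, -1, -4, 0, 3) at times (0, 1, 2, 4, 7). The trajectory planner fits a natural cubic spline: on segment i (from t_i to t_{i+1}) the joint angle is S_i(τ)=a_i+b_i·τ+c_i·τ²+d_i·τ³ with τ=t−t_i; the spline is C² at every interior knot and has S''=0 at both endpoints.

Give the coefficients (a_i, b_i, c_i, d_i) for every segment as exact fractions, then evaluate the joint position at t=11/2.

Δ: Δ0=-2, Δ1=-3, Δ2=2, Δ3=1
row 1: diag=4, rhs=-6; c'=1/4, d'=-3/2
row 2: denom=6−1·1/4=23/4; d'=(30−1·-3/2)/(23/4)=126/23
row 3: denom=10−2·8/23=214/23; d'=(-6−2·126/23)/(214/23)=-195/107
back: M3=-195/107
back: M2=126/23−8/23·-195/107=654/107
back: M1=-3/2−1/4·654/107=-324/107
M: M0=0, M1=-324/107, M2=654/107, M3=-195/107, M4=0
seg 0: a=1, c=M0/2=0, d=(M1−M0)/(6·1)=-54/107, b=Δ0−h0·(2M0+M1)/6=-160/107
seg 1: a=-1, c=M1/2=-162/107, d=(M2−M1)/(6·1)=163/107, b=Δ1−h1·(2M1+M2)/6=-322/107
seg 2: a=-4, c=M2/2=327/107, d=(M3−M2)/(6·2)=-283/428, b=Δ2−h2·(2M2+M3)/6=-157/107
seg 3: a=0, c=M3/2=-195/214, d=(M4−M3)/(6·3)=65/642, b=Δ3−h3·(2M3+M4)/6=302/107
t_q=11/2 → seg 3, τ=3/2; S=0+302/107·τ+-195/214·τ²+65/642·τ³=4323/1712

  seg 0: a=1 b=-160/107 c=0 d=-54/107
  seg 1: a=-1 b=-322/107 c=-162/107 d=163/107
  seg 2: a=-4 b=-157/107 c=327/107 d=-283/428
  seg 3: a=0 b=302/107 c=-195/214 d=65/642
S(11/2) = 4323/1712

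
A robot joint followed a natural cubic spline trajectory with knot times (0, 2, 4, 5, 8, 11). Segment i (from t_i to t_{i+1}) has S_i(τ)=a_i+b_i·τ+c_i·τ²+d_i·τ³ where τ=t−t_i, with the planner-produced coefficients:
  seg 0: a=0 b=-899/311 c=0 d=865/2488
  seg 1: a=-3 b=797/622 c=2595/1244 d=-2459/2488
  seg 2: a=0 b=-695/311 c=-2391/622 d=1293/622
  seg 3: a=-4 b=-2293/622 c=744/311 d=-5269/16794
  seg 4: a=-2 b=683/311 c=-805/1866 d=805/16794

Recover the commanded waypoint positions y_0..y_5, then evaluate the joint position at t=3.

y_0 = S_0(0) = a_0 = 0
y_1 = S_1(0) = a_1 = -3
y_2 = S_2(0) = a_2 = 0
y_3 = S_3(0) = a_3 = -4
y_4 = S_4(0) = a_4 = -2
y_5 = S_4(3) = 2
t_q=3 is in segment 1 (τ=1); S_1(τ)=-1545/2488

y_0=0 y_1=-3 y_2=0 y_3=-4 y_4=-2 y_5=2
S(3) = -1545/2488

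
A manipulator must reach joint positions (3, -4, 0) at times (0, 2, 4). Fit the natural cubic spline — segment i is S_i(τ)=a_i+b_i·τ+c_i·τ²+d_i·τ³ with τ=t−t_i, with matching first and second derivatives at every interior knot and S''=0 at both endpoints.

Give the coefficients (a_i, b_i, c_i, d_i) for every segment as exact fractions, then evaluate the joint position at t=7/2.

  seg 0: a=3 b=-39/8 c=0 d=11/32
  seg 1: a=-4 b=-3/4 c=33/16 d=-11/32
S(7/2) = -421/256

Δ: Δ0=-7/2, Δ1=2
row 1: diag=8, rhs=33; c'=1/4, d'=33/8
back: M1=33/8
M: M0=0, M1=33/8, M2=0
seg 0: a=3, c=M0/2=0, d=(M1−M0)/(6·2)=11/32, b=Δ0−h0·(2M0+M1)/6=-39/8
seg 1: a=-4, c=M1/2=33/16, d=(M2−M1)/(6·2)=-11/32, b=Δ1−h1·(2M1+M2)/6=-3/4
t_q=7/2 → seg 1, τ=3/2; S=-4+-3/4·τ+33/16·τ²+-11/32·τ³=-421/256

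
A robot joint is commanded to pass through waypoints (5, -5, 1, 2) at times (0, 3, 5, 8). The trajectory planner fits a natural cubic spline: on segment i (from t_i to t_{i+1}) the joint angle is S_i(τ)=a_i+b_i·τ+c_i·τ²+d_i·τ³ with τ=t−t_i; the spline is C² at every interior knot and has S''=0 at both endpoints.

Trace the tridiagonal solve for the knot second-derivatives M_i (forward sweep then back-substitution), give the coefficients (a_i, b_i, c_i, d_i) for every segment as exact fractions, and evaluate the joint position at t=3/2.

  seg 0: a=5 b=-263/48 c=0 d=103/432
  seg 1: a=-5 b=23/24 c=103/48 d=-9/16
  seg 2: a=1 b=67/24 c=-59/48 d=59/432
S(3/2) = -309/128

Δ: Δ0=-10/3, Δ1=3, Δ2=1/3
row 1: diag=10, rhs=38; c'=1/5, d'=19/5
row 2: denom=10−2·1/5=48/5; d'=(-16−2·19/5)/(48/5)=-59/24
back: M2=-59/24
back: M1=19/5−1/5·-59/24=103/24
M: M0=0, M1=103/24, M2=-59/24, M3=0
seg 0: a=5, c=M0/2=0, d=(M1−M0)/(6·3)=103/432, b=Δ0−h0·(2M0+M1)/6=-263/48
seg 1: a=-5, c=M1/2=103/48, d=(M2−M1)/(6·2)=-9/16, b=Δ1−h1·(2M1+M2)/6=23/24
seg 2: a=1, c=M2/2=-59/48, d=(M3−M2)/(6·3)=59/432, b=Δ2−h2·(2M2+M3)/6=67/24
t_q=3/2 → seg 0, τ=3/2; S=5+-263/48·τ+0·τ²+103/432·τ³=-309/128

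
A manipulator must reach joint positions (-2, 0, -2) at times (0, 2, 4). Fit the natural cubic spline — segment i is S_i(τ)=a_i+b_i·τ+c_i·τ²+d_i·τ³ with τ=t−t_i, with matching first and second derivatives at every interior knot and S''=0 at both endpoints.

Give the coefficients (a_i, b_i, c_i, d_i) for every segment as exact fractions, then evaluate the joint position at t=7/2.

  seg 0: a=-2 b=3/2 c=0 d=-1/8
  seg 1: a=0 b=0 c=-3/4 d=1/8
S(7/2) = -81/64

Δ: Δ0=1, Δ1=-1
row 1: diag=8, rhs=-12; c'=1/4, d'=-3/2
back: M1=-3/2
M: M0=0, M1=-3/2, M2=0
seg 0: a=-2, c=M0/2=0, d=(M1−M0)/(6·2)=-1/8, b=Δ0−h0·(2M0+M1)/6=3/2
seg 1: a=0, c=M1/2=-3/4, d=(M2−M1)/(6·2)=1/8, b=Δ1−h1·(2M1+M2)/6=0
t_q=7/2 → seg 1, τ=3/2; S=0+0·τ+-3/4·τ²+1/8·τ³=-81/64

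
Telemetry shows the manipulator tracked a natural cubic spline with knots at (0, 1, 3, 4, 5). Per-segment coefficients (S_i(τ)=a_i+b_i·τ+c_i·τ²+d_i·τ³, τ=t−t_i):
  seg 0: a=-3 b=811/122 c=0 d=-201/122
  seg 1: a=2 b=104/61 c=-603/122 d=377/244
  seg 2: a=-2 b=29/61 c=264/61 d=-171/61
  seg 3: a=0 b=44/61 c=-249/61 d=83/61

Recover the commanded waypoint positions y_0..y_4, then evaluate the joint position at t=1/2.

y_0 = S_0(0) = a_0 = -3
y_1 = S_1(0) = a_1 = 2
y_2 = S_2(0) = a_2 = -2
y_3 = S_3(0) = a_3 = 0
y_4 = S_3(1) = -2
t_q=1/2 is in segment 0 (τ=1/2); S_0(τ)=115/976

y_0=-3 y_1=2 y_2=-2 y_3=0 y_4=-2
S(1/2) = 115/976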